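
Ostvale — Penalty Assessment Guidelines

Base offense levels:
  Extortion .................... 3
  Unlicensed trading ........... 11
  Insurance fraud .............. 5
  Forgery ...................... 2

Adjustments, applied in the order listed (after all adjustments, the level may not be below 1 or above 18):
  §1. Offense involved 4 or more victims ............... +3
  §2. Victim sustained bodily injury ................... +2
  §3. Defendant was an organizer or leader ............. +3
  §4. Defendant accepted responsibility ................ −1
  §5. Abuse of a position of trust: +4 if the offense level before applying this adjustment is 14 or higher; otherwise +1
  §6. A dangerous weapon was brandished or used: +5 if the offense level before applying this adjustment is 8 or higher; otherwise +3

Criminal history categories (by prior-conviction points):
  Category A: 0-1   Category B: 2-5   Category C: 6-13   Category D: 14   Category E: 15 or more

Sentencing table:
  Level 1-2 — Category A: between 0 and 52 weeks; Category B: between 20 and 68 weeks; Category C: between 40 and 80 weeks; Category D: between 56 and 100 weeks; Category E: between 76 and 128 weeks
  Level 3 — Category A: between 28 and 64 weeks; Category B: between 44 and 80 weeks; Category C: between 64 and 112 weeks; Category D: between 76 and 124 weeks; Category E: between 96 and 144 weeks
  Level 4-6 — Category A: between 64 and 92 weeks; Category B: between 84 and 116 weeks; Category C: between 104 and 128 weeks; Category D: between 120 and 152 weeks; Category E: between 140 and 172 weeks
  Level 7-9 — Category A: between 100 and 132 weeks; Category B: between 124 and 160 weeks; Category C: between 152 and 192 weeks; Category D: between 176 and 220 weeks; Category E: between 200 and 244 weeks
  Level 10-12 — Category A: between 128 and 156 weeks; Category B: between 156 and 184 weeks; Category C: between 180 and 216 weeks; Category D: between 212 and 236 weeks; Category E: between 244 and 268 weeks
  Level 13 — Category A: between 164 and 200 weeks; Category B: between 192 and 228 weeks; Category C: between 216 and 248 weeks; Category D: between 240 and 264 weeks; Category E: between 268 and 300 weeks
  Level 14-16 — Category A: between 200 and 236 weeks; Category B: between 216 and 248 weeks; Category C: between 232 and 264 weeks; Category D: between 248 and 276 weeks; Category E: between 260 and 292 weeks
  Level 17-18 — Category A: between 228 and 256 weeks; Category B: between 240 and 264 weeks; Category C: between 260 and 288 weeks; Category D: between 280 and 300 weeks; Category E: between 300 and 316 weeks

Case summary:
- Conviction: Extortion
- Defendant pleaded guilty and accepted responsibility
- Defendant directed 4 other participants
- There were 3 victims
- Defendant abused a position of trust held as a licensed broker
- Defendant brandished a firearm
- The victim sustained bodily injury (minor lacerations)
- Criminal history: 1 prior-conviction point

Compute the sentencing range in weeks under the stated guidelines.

Base offense level for extortion: 3.
§2 applies: 3 + 2 = 5.
§3 applies: 5 + 3 = 8.
§4 applies: 8 − 1 = 7.
§5 applies (level before this adjustment is 7 < 14, so +1): 7 + 1 = 8.
§6 applies (level before this adjustment is 8 ≥ 8, so +5): 8 + 5 = 13.
Final offense level: 13.
Criminal history: 1 prior point → Category A (0-1).
Level 13 falls in the 13 band.
Grid: Level 13 × Category A = 164-200 weeks.

164-200 weeks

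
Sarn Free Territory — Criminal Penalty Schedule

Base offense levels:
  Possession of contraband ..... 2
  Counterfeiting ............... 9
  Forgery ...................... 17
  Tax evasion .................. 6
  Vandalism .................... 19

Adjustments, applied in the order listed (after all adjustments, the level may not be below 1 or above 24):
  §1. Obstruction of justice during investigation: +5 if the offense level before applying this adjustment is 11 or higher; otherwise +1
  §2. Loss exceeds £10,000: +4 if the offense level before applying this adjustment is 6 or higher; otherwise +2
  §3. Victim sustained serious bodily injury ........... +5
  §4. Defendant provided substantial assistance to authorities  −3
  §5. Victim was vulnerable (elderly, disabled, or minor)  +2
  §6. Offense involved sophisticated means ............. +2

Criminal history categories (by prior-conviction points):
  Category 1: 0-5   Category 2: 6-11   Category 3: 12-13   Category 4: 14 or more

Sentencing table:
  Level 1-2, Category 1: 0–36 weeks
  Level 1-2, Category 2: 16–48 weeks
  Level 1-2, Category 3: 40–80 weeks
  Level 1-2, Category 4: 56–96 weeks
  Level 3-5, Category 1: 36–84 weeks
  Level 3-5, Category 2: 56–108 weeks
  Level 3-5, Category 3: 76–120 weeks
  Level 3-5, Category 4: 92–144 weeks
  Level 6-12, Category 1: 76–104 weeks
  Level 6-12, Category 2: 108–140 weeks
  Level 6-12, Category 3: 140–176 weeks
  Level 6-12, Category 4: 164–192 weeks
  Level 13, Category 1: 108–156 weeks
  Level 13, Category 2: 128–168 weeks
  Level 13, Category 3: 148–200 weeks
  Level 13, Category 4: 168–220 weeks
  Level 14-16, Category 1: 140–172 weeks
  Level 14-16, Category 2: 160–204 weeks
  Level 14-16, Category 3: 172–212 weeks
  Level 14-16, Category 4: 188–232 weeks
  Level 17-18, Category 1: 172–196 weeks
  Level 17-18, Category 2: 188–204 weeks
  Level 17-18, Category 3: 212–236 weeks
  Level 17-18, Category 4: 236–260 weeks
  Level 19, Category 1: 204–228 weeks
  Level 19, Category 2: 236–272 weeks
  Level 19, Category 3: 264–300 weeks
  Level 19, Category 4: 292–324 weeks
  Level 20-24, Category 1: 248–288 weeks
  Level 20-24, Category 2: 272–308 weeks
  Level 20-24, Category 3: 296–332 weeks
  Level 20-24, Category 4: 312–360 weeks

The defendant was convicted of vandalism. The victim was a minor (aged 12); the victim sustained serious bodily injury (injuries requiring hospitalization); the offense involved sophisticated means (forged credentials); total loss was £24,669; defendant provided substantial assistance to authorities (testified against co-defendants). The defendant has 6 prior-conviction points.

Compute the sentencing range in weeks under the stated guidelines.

272-308 weeks

Base offense level for vandalism: 19.
§1 does not apply.
§2 applies (level before this adjustment is 19 ≥ 6, so +4): 19 + 4 = 23.
§3 applies: 23 + 5 = 28.
§4 applies: 28 − 3 = 25.
§5 applies: 25 + 2 = 27.
§6 applies: 27 + 2 = 29.
Level 29 exceeds the maximum of 24; capped at 24.
Final offense level: 24.
Criminal history: 6 prior points → Category 2 (6-11).
Level 24 falls in the 20-24 band.
Grid: Level 20-24 × Category 2 = 272-308 weeks.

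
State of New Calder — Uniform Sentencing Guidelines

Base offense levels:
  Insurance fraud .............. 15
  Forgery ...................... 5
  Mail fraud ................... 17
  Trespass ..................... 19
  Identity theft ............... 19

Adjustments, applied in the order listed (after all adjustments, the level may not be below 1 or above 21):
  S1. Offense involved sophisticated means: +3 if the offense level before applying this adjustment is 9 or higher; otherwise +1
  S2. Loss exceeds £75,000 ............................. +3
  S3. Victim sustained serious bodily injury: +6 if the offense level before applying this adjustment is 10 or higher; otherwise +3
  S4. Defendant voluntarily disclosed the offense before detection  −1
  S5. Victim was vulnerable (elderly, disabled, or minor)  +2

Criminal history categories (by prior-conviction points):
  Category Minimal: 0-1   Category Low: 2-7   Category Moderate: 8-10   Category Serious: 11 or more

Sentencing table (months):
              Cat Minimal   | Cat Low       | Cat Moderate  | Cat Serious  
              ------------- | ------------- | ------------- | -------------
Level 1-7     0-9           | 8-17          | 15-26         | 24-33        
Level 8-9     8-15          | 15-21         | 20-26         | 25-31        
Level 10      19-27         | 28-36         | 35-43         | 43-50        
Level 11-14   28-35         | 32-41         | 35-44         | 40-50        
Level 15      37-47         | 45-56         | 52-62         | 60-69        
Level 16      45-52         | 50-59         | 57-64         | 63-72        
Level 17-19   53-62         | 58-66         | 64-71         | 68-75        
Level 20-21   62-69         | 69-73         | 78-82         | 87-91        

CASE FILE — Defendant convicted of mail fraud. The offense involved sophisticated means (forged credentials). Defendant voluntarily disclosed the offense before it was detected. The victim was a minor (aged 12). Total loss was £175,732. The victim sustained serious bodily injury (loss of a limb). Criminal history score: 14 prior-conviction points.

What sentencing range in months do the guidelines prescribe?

87-91 months

Base offense level for mail fraud: 17.
S1 applies (level before this adjustment is 17 ≥ 9, so +3): 17 + 3 = 20.
S2 applies: 20 + 3 = 23.
S3 applies (level before this adjustment is 23 ≥ 10, so +6): 23 + 6 = 29.
S4 applies: 29 − 1 = 28.
S5 applies: 28 + 2 = 30.
Level 30 exceeds the maximum of 21; capped at 21.
Final offense level: 21.
Criminal history: 14 prior points → Category Serious (11+).
Level 21 falls in the 20-21 band.
Grid: Level 20-21 × Category Serious = 87-91 months.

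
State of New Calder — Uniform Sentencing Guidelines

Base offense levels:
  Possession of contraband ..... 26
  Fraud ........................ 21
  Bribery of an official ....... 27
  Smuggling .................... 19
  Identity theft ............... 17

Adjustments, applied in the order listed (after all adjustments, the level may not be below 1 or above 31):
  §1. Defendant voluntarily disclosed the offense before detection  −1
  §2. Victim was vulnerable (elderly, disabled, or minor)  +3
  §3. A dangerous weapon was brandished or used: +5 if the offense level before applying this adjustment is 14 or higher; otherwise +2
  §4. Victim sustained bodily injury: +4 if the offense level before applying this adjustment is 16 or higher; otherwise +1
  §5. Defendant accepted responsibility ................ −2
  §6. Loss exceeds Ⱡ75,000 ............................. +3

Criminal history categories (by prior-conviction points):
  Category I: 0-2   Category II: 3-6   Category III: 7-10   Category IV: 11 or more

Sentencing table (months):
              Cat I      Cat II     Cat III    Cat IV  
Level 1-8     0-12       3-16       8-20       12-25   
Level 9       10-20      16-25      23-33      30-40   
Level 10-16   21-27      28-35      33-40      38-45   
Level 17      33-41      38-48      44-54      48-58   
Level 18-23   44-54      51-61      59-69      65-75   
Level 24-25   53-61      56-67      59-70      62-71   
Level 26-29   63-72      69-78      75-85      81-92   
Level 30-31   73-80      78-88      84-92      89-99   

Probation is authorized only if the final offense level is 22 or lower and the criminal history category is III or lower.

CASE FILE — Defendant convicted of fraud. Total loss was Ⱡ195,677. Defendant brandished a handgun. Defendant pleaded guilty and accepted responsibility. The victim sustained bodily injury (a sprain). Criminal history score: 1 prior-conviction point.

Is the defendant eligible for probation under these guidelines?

Base offense level for fraud: 21.
§2 does not apply.
§3 applies (level before this adjustment is 21 ≥ 14, so +5): 21 + 5 = 26.
§4 applies (level before this adjustment is 26 ≥ 16, so +4): 26 + 4 = 30.
§5 applies: 30 − 2 = 28.
§6 applies: 28 + 3 = 31.
Final offense level: 31.
Criminal history: 1 prior point → Category I (0-2).
Level 31 falls in the 30-31 band.
Grid: Level 30-31 × Category I = 73-80 months.
Probation check: level 31 > 22 and category I ≤ III → not eligible.

No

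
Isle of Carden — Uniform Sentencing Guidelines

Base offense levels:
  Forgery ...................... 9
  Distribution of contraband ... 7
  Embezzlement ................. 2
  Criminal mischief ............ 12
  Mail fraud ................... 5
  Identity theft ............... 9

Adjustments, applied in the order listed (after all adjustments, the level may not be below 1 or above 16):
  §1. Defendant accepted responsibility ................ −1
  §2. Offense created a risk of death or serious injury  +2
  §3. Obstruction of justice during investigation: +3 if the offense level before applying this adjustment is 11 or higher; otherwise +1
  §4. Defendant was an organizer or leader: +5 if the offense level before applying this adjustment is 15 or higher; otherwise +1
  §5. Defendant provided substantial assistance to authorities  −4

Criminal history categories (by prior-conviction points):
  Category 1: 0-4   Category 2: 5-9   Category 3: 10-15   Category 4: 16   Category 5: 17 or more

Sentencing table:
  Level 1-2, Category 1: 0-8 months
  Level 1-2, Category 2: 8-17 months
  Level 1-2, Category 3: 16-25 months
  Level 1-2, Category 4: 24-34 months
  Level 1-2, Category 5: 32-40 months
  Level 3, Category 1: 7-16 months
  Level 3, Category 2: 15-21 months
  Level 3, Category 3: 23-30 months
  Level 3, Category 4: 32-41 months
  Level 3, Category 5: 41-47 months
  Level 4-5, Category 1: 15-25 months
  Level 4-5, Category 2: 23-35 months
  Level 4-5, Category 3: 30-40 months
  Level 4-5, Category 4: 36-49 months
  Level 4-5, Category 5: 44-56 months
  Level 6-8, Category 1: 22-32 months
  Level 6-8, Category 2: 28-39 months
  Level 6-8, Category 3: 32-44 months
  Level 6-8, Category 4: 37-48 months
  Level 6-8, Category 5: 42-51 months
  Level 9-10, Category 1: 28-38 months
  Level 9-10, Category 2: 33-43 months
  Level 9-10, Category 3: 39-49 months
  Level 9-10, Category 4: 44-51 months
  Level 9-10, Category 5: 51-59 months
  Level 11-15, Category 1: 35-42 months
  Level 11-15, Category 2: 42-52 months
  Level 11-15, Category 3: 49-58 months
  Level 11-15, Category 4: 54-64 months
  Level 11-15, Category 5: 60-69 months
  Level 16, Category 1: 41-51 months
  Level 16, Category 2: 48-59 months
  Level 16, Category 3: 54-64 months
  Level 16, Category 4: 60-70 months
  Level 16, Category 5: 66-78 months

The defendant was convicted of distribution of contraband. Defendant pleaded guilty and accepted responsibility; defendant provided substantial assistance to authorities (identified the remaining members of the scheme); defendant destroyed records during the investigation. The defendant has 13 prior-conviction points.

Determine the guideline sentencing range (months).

Base offense level for distribution of contraband: 7.
§1 applies: 7 − 1 = 6.
§3 applies (level before this adjustment is 6 < 11, so +1): 6 + 1 = 7.
§4 does not apply.
§5 applies: 7 − 4 = 3.
Final offense level: 3.
Criminal history: 13 prior points → Category 3 (10-15).
Level 3 falls in the 3 band.
Grid: Level 3 × Category 3 = 23-30 months.

23-30 months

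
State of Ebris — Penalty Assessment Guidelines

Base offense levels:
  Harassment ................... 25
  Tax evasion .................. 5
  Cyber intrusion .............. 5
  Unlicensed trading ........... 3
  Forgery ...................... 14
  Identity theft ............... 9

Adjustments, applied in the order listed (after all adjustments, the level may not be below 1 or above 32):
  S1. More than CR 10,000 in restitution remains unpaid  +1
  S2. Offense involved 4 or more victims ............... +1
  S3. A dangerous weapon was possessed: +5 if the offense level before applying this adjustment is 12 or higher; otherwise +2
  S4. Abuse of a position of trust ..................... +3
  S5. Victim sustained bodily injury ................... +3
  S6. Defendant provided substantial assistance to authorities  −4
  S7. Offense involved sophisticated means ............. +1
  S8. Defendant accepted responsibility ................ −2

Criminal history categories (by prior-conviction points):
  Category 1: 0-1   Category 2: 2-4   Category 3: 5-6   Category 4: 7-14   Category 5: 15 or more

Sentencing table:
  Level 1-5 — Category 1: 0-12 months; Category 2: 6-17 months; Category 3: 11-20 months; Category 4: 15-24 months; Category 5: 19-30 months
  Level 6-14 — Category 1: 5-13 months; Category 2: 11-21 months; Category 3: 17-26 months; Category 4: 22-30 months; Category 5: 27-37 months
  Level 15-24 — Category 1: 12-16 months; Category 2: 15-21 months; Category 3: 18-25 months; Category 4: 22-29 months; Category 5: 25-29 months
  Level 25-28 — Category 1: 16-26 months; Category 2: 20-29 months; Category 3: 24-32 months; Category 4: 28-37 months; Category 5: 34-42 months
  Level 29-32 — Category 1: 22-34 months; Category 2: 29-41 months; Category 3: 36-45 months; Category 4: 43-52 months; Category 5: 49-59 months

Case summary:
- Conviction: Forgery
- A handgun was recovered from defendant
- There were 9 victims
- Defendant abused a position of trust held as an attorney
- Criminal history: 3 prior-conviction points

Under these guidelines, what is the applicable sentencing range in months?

15-21 months

Base offense level for forgery: 14.
S2 applies: 14 + 1 = 15.
S3 applies (level before this adjustment is 15 ≥ 12, so +5): 15 + 5 = 20.
S4 applies: 20 + 3 = 23.
S5 does not apply.
S8 does not apply.
Final offense level: 23.
Criminal history: 3 prior points → Category 2 (2-4).
Level 23 falls in the 15-24 band.
Grid: Level 15-24 × Category 2 = 15-21 months.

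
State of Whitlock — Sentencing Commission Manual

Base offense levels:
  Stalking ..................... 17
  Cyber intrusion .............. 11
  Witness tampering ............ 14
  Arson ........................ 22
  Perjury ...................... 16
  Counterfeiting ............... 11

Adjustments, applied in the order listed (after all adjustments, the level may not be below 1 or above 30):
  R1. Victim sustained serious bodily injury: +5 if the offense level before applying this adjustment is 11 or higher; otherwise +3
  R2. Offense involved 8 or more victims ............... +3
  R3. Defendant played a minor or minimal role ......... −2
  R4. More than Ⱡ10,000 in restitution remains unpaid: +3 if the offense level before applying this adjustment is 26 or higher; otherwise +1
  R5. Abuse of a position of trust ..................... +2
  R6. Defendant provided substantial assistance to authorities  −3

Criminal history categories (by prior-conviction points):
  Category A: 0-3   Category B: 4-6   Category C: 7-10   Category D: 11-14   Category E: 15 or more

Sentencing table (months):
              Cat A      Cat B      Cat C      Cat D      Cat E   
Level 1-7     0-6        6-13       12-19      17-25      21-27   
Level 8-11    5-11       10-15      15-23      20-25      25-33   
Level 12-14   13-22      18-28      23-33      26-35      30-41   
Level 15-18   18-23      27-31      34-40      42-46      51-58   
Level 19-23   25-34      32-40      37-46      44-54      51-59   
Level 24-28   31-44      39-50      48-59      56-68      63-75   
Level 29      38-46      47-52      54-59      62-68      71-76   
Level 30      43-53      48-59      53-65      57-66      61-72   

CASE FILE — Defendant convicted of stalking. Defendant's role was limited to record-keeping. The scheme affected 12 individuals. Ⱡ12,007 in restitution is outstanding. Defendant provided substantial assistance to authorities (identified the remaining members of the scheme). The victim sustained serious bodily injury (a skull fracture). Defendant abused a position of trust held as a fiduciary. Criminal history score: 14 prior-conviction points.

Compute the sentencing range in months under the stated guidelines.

Base offense level for stalking: 17.
R1 applies (level before this adjustment is 17 ≥ 11, so +5): 17 + 5 = 22.
R2 applies: 22 + 3 = 25.
R3 applies: 25 − 2 = 23.
R4 applies (level before this adjustment is 23 < 26, so +1): 23 + 1 = 24.
R5 applies: 24 + 2 = 26.
R6 applies: 26 − 3 = 23.
Final offense level: 23.
Criminal history: 14 prior points → Category D (11-14).
Level 23 falls in the 19-23 band.
Grid: Level 19-23 × Category D = 44-54 months.

44-54 months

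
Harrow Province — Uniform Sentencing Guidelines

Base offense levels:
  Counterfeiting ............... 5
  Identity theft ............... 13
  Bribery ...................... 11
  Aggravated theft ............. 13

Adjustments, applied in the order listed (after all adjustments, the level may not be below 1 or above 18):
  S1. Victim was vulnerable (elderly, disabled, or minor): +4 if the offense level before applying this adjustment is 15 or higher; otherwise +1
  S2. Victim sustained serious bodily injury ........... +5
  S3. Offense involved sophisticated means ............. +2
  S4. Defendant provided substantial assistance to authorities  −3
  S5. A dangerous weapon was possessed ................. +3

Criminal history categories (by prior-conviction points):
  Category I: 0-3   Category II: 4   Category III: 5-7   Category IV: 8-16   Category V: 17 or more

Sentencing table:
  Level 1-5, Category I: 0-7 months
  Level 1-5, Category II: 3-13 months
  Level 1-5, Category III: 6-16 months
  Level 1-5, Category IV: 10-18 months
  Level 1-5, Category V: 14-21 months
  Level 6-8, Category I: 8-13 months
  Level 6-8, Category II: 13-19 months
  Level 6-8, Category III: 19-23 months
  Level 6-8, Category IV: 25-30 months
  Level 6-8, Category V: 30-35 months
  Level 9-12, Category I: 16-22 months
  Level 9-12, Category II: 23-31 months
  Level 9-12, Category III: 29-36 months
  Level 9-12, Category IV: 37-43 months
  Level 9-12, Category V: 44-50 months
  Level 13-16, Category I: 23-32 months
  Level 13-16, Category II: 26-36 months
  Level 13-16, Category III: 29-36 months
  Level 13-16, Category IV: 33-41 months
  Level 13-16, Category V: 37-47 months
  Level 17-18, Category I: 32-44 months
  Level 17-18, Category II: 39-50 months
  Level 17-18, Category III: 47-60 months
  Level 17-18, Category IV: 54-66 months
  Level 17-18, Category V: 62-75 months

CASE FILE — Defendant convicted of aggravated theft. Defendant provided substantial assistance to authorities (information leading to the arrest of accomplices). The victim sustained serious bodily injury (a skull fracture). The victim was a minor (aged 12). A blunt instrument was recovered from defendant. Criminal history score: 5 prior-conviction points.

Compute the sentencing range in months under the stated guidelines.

Base offense level for aggravated theft: 13.
S1 applies (level before this adjustment is 13 < 15, so +1): 13 + 1 = 14.
S2 applies: 14 + 5 = 19.
S3 does not apply.
S4 applies: 19 − 3 = 16.
S5 applies: 16 + 3 = 19.
Level 19 exceeds the maximum of 18; capped at 18.
Final offense level: 18.
Criminal history: 5 prior points → Category III (5-7).
Level 18 falls in the 17-18 band.
Grid: Level 17-18 × Category III = 47-60 months.

47-60 months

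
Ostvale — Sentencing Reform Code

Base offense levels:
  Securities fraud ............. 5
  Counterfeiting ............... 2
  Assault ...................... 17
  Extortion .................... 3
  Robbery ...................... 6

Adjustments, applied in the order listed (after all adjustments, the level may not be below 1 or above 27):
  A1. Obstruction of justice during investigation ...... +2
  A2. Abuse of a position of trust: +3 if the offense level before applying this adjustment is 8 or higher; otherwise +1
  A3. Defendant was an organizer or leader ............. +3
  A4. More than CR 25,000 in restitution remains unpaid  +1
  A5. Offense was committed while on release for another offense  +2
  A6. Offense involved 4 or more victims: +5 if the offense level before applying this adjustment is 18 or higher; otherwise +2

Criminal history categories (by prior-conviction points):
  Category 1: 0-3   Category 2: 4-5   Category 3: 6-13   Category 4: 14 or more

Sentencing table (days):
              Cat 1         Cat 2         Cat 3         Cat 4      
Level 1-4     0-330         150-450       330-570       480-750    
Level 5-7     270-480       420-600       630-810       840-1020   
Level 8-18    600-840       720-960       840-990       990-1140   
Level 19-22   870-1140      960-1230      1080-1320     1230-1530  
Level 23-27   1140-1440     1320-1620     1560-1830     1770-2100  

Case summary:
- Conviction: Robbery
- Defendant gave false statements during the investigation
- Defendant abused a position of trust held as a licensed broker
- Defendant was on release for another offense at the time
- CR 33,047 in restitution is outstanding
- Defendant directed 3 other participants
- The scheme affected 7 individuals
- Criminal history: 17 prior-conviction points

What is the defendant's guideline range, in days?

1230-1530 days

Base offense level for robbery: 6.
A1 applies: 6 + 2 = 8.
A2 applies (level before this adjustment is 8 ≥ 8, so +3): 8 + 3 = 11.
A3 applies: 11 + 3 = 14.
A4 applies: 14 + 1 = 15.
A5 applies: 15 + 2 = 17.
A6 applies (level before this adjustment is 17 < 18, so +2): 17 + 2 = 19.
Final offense level: 19.
Criminal history: 17 prior points → Category 4 (14+).
Level 19 falls in the 19-22 band.
Grid: Level 19-22 × Category 4 = 1230-1530 days.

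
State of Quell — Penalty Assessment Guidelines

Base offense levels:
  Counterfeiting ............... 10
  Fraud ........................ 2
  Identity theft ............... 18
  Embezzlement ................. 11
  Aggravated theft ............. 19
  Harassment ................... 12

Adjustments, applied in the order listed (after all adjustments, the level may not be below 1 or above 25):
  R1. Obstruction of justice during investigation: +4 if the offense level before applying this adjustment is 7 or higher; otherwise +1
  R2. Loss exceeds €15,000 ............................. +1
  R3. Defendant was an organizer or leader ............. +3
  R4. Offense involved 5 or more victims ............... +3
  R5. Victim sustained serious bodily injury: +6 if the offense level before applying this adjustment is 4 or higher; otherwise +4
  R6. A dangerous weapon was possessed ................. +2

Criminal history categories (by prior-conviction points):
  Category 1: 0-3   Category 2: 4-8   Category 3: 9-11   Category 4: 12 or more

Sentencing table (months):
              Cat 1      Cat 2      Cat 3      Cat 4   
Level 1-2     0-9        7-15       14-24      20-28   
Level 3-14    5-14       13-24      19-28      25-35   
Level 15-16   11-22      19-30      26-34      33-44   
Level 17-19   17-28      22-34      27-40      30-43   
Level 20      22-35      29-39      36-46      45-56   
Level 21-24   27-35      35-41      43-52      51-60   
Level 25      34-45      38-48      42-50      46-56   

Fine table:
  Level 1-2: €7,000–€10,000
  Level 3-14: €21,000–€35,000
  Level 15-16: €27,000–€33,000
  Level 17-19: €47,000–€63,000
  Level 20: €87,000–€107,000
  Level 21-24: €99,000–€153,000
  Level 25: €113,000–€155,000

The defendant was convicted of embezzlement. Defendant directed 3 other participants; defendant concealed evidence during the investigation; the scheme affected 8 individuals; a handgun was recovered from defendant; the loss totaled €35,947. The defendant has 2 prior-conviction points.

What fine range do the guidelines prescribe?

€99,000–€153,000

Base offense level for embezzlement: 11.
R1 applies (level before this adjustment is 11 ≥ 7, so +4): 11 + 4 = 15.
R2 applies: 15 + 1 = 16.
R3 applies: 16 + 3 = 19.
R4 applies: 19 + 3 = 22.
R6 applies: 22 + 2 = 24.
Final offense level: 24.
Level 24 falls in the 21-24 band.
Fine table: Level 21-24 → €99,000–€153,000.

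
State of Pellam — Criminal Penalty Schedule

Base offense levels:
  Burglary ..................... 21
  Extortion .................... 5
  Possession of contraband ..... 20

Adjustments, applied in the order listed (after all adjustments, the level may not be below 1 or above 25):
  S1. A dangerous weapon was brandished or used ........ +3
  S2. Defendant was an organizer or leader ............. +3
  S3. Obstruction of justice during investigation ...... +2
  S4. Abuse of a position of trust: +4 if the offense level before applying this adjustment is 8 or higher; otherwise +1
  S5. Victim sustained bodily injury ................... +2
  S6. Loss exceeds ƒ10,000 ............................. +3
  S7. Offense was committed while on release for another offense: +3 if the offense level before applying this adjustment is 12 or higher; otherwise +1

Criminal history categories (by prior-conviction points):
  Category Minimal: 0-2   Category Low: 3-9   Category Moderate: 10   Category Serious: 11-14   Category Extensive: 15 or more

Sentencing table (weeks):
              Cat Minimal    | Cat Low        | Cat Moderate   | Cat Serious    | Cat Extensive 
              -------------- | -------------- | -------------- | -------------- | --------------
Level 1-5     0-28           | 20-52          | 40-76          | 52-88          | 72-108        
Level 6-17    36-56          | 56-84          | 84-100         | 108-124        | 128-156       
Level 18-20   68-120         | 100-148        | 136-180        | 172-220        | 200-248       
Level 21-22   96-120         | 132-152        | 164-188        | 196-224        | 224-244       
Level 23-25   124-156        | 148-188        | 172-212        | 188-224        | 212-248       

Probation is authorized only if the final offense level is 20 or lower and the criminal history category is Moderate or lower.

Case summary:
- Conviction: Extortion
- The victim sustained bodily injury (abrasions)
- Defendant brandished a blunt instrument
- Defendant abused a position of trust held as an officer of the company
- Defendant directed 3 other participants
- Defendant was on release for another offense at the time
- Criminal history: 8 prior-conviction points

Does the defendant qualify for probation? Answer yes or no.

Yes

Base offense level for extortion: 5.
S1 applies: 5 + 3 = 8.
S2 applies: 8 + 3 = 11.
S3 does not apply.
S4 applies (level before this adjustment is 11 ≥ 8, so +4): 11 + 4 = 15.
S5 applies: 15 + 2 = 17.
S7 applies (level before this adjustment is 17 ≥ 12, so +3): 17 + 3 = 20.
Final offense level: 20.
Criminal history: 8 prior points → Category Low (3-9).
Level 20 falls in the 18-20 band.
Grid: Level 18-20 × Category Low = 100-148 weeks.
Probation check: level 20 ≤ 20 and category Low ≤ Moderate → eligible.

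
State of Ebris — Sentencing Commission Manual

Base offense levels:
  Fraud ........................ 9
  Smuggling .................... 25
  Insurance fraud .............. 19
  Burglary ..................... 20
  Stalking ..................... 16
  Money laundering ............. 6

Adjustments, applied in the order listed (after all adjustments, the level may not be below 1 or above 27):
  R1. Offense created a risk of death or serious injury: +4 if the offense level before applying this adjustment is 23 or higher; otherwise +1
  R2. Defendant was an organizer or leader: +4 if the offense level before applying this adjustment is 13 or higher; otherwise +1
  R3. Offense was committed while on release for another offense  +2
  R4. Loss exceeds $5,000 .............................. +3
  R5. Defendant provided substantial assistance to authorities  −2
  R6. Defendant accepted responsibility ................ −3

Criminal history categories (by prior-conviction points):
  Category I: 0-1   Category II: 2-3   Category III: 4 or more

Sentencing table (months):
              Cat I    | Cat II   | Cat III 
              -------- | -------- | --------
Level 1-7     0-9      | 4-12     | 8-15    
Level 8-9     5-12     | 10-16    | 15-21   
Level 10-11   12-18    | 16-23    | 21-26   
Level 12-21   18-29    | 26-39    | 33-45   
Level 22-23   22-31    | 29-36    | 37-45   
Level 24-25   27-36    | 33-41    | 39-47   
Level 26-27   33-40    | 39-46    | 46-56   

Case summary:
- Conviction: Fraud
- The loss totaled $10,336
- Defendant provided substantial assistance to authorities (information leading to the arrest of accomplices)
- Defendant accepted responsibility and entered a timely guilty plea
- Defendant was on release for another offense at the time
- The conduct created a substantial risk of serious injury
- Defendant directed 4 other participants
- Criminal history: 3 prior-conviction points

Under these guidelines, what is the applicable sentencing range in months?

Base offense level for fraud: 9.
R1 applies (level before this adjustment is 9 < 23, so +1): 9 + 1 = 10.
R2 applies (level before this adjustment is 10 < 13, so +1): 10 + 1 = 11.
R3 applies: 11 + 2 = 13.
R4 applies: 13 + 3 = 16.
R5 applies: 16 − 2 = 14.
R6 applies: 14 − 3 = 11.
Final offense level: 11.
Criminal history: 3 prior points → Category II (2-3).
Level 11 falls in the 10-11 band.
Grid: Level 10-11 × Category II = 16-23 months.

16-23 months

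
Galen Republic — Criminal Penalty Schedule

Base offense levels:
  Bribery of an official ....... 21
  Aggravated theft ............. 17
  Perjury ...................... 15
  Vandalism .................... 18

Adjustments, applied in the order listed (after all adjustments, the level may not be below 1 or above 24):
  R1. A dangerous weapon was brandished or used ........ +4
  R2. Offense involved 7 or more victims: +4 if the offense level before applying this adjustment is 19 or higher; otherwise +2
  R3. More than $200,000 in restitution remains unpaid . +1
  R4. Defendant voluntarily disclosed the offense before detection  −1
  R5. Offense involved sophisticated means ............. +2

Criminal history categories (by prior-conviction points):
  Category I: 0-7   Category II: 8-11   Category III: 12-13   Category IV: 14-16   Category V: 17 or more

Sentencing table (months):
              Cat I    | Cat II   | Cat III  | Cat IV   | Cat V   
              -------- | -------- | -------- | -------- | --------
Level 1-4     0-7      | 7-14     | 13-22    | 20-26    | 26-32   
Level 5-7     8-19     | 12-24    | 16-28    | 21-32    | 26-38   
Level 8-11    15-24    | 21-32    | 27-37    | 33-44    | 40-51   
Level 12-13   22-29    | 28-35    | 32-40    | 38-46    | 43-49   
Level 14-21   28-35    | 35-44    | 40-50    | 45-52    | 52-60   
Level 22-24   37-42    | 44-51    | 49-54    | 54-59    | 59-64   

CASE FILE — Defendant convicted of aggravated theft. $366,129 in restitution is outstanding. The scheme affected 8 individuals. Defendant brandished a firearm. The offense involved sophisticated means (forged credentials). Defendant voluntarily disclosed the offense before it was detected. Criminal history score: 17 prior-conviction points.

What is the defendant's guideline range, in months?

Base offense level for aggravated theft: 17.
R1 applies: 17 + 4 = 21.
R2 applies (level before this adjustment is 21 ≥ 19, so +4): 21 + 4 = 25.
R3 applies: 25 + 1 = 26.
R4 applies: 26 − 1 = 25.
R5 applies: 25 + 2 = 27.
Level 27 exceeds the maximum of 24; capped at 24.
Final offense level: 24.
Criminal history: 17 prior points → Category V (17+).
Level 24 falls in the 22-24 band.
Grid: Level 22-24 × Category V = 59-64 months.

59-64 months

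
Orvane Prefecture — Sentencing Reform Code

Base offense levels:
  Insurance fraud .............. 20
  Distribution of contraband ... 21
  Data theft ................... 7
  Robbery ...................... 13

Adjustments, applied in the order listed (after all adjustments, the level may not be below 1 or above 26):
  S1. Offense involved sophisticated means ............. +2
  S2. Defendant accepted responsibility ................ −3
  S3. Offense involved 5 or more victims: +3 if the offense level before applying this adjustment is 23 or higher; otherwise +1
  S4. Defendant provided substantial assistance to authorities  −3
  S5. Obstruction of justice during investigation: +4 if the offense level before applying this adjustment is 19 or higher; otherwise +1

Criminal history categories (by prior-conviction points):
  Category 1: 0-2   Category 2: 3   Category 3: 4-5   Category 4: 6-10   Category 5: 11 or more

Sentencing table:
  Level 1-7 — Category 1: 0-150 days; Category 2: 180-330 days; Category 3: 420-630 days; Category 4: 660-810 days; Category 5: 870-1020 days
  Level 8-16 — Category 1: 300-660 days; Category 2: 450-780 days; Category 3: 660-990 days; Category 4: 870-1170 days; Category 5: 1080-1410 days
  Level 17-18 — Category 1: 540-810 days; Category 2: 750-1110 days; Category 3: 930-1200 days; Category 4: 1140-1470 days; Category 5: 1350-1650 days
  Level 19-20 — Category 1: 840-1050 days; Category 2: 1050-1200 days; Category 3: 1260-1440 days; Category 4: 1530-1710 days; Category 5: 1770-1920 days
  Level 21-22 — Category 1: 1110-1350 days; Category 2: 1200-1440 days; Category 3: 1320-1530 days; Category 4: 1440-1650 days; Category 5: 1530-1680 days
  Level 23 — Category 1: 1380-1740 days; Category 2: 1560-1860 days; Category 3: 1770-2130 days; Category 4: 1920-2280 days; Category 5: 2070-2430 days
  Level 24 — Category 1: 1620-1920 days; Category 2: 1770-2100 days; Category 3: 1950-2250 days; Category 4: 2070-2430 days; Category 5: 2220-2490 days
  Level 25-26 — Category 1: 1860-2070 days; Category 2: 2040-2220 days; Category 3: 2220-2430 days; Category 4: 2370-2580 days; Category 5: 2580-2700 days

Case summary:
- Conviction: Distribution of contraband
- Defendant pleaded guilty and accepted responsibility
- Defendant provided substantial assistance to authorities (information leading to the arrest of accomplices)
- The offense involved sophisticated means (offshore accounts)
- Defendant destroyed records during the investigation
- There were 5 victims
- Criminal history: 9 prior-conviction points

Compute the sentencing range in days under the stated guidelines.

1530-1710 days

Base offense level for distribution of contraband: 21.
S1 applies: 21 + 2 = 23.
S2 applies: 23 − 3 = 20.
S3 applies (level before this adjustment is 20 < 23, so +1): 20 + 1 = 21.
S4 applies: 21 − 3 = 18.
S5 applies (level before this adjustment is 18 < 19, so +1): 18 + 1 = 19.
Final offense level: 19.
Criminal history: 9 prior points → Category 4 (6-10).
Level 19 falls in the 19-20 band.
Grid: Level 19-20 × Category 4 = 1530-1710 days.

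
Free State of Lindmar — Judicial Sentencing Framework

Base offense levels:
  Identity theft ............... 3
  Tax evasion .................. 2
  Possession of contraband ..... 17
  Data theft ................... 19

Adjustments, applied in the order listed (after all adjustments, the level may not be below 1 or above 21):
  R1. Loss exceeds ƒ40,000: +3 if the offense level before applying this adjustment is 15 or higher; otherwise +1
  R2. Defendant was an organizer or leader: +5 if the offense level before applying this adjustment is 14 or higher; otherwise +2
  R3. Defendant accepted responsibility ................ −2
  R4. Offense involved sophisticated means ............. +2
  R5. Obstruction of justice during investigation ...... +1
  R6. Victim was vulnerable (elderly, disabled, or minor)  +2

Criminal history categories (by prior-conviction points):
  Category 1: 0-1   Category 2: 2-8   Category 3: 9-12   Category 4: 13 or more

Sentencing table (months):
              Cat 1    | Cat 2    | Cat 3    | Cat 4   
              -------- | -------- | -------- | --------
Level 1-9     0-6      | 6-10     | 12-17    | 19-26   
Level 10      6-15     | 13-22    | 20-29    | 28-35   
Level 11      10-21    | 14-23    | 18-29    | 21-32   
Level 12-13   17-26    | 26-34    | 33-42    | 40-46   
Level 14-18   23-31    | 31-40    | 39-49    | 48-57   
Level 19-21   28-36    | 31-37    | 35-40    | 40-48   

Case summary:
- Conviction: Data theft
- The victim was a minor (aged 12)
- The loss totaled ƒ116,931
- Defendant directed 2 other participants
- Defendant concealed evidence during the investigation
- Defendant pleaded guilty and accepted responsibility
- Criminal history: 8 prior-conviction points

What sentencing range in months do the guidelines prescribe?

31-37 months

Base offense level for data theft: 19.
R1 applies (level before this adjustment is 19 ≥ 15, so +3): 19 + 3 = 22.
R2 applies (level before this adjustment is 22 ≥ 14, so +5): 22 + 5 = 27.
R3 applies: 27 − 2 = 25.
R4 does not apply.
R5 applies: 25 + 1 = 26.
R6 applies: 26 + 2 = 28.
Level 28 exceeds the maximum of 21; capped at 21.
Final offense level: 21.
Criminal history: 8 prior points → Category 2 (2-8).
Level 21 falls in the 19-21 band.
Grid: Level 19-21 × Category 2 = 31-37 months.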